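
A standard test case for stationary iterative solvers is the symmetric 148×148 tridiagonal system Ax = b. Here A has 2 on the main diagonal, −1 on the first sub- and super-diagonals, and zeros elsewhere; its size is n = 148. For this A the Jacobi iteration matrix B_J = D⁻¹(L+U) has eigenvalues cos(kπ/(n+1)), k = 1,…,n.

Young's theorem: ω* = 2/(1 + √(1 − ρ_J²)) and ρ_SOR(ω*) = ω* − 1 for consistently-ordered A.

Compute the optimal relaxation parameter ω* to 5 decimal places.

ω* = 1.95870

With n=148, ρ(Jacobi) = cos(π/149) = 0.99978.
√(1−ρ_J²) simplifies to sin(π/149) = 0.021083.
Then 2/(1+√(1−ρ_J²)) = 2/(1+0.021083); ω* = 2/1.021083 = 1.95870.
ρ_SOR = ω* − 1 ≈ 0.95870.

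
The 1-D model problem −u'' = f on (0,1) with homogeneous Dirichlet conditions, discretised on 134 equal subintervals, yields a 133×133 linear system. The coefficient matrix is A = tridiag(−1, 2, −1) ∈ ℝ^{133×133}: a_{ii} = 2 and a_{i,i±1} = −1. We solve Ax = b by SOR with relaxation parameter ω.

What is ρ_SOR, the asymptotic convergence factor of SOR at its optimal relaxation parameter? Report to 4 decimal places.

ρ_J = max_k |cos(kπ/134)| = cos(π/134) = 0.9997
√(1 − cos²(π/134)) = sin(π/134) ≈ 0.02344.
ω* = 2/(1 + 0.02344) = 2/1.02344 = 1.9542.
ρ_SOR = ω* − 1 ≈ 0.9542.

ρ_SOR = 0.9542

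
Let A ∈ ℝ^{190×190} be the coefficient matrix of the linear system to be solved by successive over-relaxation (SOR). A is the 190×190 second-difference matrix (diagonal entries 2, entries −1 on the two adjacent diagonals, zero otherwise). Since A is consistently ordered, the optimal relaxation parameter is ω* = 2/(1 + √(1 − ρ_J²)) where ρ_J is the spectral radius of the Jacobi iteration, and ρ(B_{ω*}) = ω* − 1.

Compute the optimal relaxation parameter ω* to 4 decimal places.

½·tridiag(1,0,1) at n=190: λ_k = cos(kπ/191); max |λ| at k=1 ⇒ ρ_J = cos(π/191) ≈ 0.9999.
√(1−ρ_J²) = |sin(π/191)| = 0.01645
Then 2/(1+√(1−ρ_J²)) = 2/(1+0.01645); ω* = 2/1.01645 = 1.9676.
ρ_SOR = ω* − 1 = 1.9676 − 1 = 0.9676.

ω* = 1.9676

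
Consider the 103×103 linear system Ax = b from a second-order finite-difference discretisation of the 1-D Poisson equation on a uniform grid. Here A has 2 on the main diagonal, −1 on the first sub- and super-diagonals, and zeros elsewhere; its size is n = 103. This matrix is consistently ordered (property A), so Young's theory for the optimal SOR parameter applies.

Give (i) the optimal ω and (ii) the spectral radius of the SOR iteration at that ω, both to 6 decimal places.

ρ_J = max_k |cos(kπ/104)| = cos(π/104) = 0.999544
√(1−ρ_J²) = |sin(π/104)| = 0.0302030
Young: ω* = 2/(1+√(1−ρ_J²)) = 2/(1+0.0302030) = 2/1.0302030 = 1.941365.
[ρ_SOR] ω* − 1 = 0.941365.

ω* = 1.941365, ρ_SOR = 0.941365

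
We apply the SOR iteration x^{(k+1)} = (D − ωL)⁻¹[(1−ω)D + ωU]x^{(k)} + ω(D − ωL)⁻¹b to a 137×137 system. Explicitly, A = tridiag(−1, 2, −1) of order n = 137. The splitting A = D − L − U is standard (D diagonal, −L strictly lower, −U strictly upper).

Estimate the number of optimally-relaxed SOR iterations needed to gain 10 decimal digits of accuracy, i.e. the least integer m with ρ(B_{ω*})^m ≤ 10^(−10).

spectrum of D⁻¹(L+U) = {cos(kπ/138) : 1≤k≤137}; ρ_J = cos(π/138) = 0.9997409.
1 − cos²(π/138) = sin²(π/138) ⇒ √(1−ρ_J²) = sin(π/138) = 0.0227632.
ω* = 2/(1+0.0227632) = 1.9554869
ρ_SOR = ω* − 1 ≈ 0.9554869.
Need (0.9554869)^m ≤ 10^(−10): m ≥ 10·ln10/|ln 0.9554869| = 23.0259/0.0455342 = 505.684 ⇒ m = 506.

m = 506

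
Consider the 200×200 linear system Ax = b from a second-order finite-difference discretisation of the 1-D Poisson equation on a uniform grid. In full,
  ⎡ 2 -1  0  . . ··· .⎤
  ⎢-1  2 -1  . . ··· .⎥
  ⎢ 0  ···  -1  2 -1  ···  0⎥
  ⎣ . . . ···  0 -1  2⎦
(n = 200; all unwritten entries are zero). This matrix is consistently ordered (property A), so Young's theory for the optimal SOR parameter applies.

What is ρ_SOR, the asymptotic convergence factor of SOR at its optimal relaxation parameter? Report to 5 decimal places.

ρ_SOR = 0.96922

spectrum of D⁻¹(L+U) = {cos(kπ/201) : 1≤k≤200}; ρ_J = cos(π/201) = 0.99988.
√(1−ρ_J²) = |sin(π/201)| = 0.015629
ω* = 2 / (1 + 0.015629) = 2 / 1.015629 ≈ 1.96922.
Hence ρ(B_{ω*}) = 1.96922 − 1 = 0.96922.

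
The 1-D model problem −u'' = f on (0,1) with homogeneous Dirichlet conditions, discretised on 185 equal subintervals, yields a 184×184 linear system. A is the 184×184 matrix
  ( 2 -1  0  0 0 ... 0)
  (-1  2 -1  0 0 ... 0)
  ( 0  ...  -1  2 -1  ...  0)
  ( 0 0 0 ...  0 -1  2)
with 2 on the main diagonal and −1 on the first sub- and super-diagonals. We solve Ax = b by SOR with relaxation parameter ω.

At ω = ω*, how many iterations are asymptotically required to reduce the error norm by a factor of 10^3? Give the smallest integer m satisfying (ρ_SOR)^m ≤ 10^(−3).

m = 204

spectrum of D⁻¹(L+U) = {cos(kπ/185) : 1≤k≤184}; ρ_J = cos(π/185) = 0.9998558.
root = sin(π/185) = 0.0169808  (since 1−cos² = sin²).
ω* = 2/(1+0.0169808) = 1.9666055
ρ_SOR = ω* − 1 ≈ 0.9666055.
Need (0.9666055)^m ≤ 10^(−3): m ≥ 3·ln10/|ln 0.9666055| = 6.90776/0.0339648 = 203.380 ⇒ m = 204.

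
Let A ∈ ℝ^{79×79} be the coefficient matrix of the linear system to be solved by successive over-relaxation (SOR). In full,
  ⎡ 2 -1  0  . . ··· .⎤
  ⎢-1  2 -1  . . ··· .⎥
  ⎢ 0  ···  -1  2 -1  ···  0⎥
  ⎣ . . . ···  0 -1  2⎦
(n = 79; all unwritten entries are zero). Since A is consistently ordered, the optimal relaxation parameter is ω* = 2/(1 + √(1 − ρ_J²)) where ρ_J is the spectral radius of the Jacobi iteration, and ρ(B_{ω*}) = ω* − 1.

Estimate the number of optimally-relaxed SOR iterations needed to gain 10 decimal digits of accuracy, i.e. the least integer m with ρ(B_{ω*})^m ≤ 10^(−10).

m = 294

[ρ_J] n=79: ρ(B_J) = cos(π/(n+1)) = cos(π/80) = 0.9992290.
√(1−ρ_J²) = |sin(π/80)| = 0.0392598
ω* = 2/(1 + 0.0392598) = 2/1.0392598 = 1.9244466.
ρ_SOR = ω* − 1 = 1.9244466 − 1 = 0.9244466.
m ≥ 10·ln10 / (−ln 0.9244466) = 293.100; smallest integer m = 294.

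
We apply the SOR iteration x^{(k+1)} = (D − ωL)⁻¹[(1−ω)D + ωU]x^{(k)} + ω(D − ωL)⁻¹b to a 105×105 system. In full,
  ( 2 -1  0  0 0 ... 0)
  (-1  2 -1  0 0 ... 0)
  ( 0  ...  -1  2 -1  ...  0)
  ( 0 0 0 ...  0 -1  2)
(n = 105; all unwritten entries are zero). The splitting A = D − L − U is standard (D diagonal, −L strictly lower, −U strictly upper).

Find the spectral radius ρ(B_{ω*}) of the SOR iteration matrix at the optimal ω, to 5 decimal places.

ρ_SOR = 0.94244

ρ_J = max_k |cos(kπ/106)| = cos(π/106) = 0.99956
√(1−ρ_J²) simplifies to sin(π/106) = 0.029633.
ω* = 2/(1 + 0.029633) = 2/1.029633 = 1.94244.
ρ_SOR = ω* − 1 = 1.94244 − 1 = 0.94244.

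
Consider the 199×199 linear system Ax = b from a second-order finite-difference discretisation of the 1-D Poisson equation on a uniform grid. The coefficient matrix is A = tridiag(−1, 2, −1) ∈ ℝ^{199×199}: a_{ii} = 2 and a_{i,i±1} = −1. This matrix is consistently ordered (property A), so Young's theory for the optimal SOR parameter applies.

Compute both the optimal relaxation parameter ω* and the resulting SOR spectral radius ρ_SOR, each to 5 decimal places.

ω* = 1.96907, ρ_SOR = 0.96907

n=199: λ(B_J) = 1 − λ(A)/2 = cos(kπ/200); k=1 gives ρ_J = 0.99988.
1 − cos²(π/200) = sin²(π/200) ⇒ √(1−ρ_J²) = sin(π/200) = 0.015707.
Then 2/(1+√(1−ρ_J²)) = 2/(1+0.015707); ω* = 2/1.015707 = 1.96907.
[ρ_SOR] ω* − 1 = 0.96907.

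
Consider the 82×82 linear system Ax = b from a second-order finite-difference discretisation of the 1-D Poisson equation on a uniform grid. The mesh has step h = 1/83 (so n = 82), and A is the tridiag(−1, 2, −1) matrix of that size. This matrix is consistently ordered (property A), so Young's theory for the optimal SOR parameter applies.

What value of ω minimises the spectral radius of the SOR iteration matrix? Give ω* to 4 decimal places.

½·tridiag(1,0,1) at n=82: λ_k = cos(kπ/83); max |λ| at k=1 ⇒ ρ_J = cos(π/83) ≈ 0.9993.
root = sin(π/83) = 0.03784  (since 1−cos² = sin²).
So ω* = 2/1.03784 = 1.9271 (Young).
At ω = 1.9271 every |λ(B_ω)| = ω−1, so ρ_SOR = 0.9271.

ω* = 1.9271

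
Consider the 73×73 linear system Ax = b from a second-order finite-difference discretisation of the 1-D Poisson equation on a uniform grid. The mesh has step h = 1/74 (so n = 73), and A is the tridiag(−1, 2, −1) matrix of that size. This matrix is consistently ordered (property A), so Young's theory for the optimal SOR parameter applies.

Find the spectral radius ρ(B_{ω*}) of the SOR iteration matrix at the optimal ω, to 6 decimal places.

ρ_SOR = 0.918573

ρ_J = max_k |cos(kπ/74)| = cos(π/74) = 0.999099
1 − cos²(π/74) = sin²(π/74) ⇒ √(1−ρ_J²) = sin(π/74) = 0.0424412.
So ω* = 2/1.0424412 = 1.918573 (Young).
and ρ(B_{ω*}) = 1.918573 − 1 = 0.918573.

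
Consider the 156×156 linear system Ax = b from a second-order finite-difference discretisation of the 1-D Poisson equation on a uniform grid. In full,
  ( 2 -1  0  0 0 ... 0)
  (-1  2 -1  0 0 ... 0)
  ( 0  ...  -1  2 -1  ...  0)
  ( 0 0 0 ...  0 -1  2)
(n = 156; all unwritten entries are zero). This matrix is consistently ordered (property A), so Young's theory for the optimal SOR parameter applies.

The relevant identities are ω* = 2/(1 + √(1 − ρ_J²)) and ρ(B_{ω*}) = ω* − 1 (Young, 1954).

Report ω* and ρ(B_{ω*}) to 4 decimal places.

ω* = 1.9608, ρ_SOR = 0.9608

spectrum of D⁻¹(L+U) = {cos(kπ/157) : 1≤k≤156}; ρ_J = cos(π/157) = 0.9998.
√(1−ρ_J²) = |sin(π/157)| = 0.02001
ω* = 2/(1 + 0.02001) = 2/1.02001 = 1.9608.
[ρ_SOR] ω* − 1 = 0.9608.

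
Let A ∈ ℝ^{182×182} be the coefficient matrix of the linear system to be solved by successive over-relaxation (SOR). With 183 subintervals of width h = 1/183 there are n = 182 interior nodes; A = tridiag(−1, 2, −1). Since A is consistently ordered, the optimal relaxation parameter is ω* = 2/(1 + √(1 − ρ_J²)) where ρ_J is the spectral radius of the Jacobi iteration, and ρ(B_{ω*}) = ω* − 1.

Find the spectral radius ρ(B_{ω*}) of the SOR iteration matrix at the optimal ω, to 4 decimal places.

ρ_SOR = 0.9662

spectrum of D⁻¹(L+U) = {cos(kπ/183) : 1≤k≤182}; ρ_J = cos(π/183) = 0.9999.
1 − cos²(π/183) = sin²(π/183) ⇒ √(1−ρ_J²) = sin(π/183) = 0.01717.
ω* = 2 / (1 + 0.01717) = 2 / 1.01717 ≈ 1.9662.
Hence ρ(B_{ω*}) = 1.9662 − 1 = 0.9662.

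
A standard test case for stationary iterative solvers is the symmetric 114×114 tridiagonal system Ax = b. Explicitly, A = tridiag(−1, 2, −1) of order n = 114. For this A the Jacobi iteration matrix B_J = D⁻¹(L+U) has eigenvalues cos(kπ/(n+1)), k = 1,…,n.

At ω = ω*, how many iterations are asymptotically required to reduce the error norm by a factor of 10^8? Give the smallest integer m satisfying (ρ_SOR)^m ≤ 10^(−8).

m = 338

With n=114, ρ(Jacobi) = cos(π/115) = 0.9996269.
√(1 − cos²(π/115)) = sin(π/115) ≈ 0.0273148.
[ω*] 2 ÷ (1 + 0.0273148) = 2 ÷ 1.0273148 = 1.9468229.
ρ_SOR = ω* − 1 ≈ 0.9468229.
8·ln10 = 18.4207; −ln(0.9468229) = 0.0546432; m = ⌈18.4207/0.0546432⌉ = ⌈337.109⌉ = 338.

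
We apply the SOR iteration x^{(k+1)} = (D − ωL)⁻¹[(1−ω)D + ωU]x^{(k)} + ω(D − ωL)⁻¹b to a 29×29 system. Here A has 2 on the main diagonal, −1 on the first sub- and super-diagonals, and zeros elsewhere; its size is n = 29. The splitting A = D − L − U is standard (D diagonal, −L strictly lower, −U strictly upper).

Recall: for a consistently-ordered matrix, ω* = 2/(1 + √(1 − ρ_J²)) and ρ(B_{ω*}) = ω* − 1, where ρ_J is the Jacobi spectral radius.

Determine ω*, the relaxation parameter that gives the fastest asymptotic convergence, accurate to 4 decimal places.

ω* = 1.8107

[ρ_J] n=29: ρ(B_J) = cos(π/(n+1)) = cos(π/30) = 0.9945.
√(1 − cos²(π/30)) = sin(π/30) ≈ 0.10453.
Young: ω* = 2/(1+√(1−ρ_J²)) = 2/(1+0.10453) = 2/1.10453 = 1.8107.
ρ_SOR = ω* − 1 = 1.8107 − 1 = 0.8107.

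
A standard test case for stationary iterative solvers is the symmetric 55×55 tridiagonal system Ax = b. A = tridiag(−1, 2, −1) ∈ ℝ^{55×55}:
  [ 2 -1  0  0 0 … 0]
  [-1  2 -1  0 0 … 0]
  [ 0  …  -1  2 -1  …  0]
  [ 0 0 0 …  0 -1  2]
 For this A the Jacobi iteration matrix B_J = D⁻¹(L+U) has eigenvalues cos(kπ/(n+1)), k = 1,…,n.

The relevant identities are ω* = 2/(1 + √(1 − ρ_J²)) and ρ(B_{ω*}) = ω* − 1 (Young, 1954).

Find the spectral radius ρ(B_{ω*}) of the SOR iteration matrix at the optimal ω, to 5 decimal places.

ρ_SOR = 0.89381

spectrum of D⁻¹(L+U) = {cos(kπ/56) : 1≤k≤55}; ρ_J = cos(π/56) = 0.99843.
√(1 − cos²(π/56)) = sin(π/56) ≈ 0.056070.
So ω* = 2/1.056070 = 1.89381 (Young).
ρ(B_{ω*}) = ω*−1 = 0.89381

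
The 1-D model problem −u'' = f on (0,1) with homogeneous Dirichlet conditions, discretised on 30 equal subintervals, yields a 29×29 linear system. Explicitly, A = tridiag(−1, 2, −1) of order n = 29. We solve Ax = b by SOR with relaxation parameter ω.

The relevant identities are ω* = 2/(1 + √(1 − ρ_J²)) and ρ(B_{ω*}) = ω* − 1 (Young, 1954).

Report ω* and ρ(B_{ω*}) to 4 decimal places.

ω* = 1.8107, ρ_SOR = 0.8107

With n=29, ρ(Jacobi) = cos(π/30) = 0.9945.
1 − cos²(π/30) = sin²(π/30) ⇒ √(1−ρ_J²) = sin(π/30) = 0.10453.
So ω* = 2/1.10453 = 1.8107 (Young).
At ω = 1.8107 every |λ(B_ω)| = ω−1, so ρ_SOR = 0.8107.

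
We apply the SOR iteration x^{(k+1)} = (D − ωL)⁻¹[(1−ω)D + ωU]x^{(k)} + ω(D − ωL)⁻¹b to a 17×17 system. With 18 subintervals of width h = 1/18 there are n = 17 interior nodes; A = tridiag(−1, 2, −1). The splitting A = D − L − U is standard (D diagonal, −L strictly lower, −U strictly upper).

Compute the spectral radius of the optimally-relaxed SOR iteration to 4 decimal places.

ρ_SOR = 0.7041

B_J for the 17×17 system has eigenvalues cos(kπ/18); ρ_J = cos(π/18) = 0.9848.
√(1−ρ_J²) simplifies to sin(π/18) = 0.17365.
Young: ω* = 2/(1+√(1−ρ_J²)) = 2/(1+0.17365) = 2/1.17365 = 1.7041.
ρ_SOR = ω* − 1 ≈ 0.7041.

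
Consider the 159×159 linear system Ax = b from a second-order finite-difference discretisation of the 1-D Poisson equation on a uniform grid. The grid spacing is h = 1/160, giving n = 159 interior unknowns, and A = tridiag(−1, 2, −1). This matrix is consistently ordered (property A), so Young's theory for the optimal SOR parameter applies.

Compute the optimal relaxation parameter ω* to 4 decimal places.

ω* = 1.9615

spectrum of D⁻¹(L+U) = {cos(kπ/160) : 1≤k≤159}; ρ_J = cos(π/160) = 0.9998.
√(1−ρ_J²) = |sin(π/160)| = 0.01963
ω* = 2/(1+0.01963) = 1.9615
and ρ(B_{ω*}) = 1.9615 − 1 = 0.9615.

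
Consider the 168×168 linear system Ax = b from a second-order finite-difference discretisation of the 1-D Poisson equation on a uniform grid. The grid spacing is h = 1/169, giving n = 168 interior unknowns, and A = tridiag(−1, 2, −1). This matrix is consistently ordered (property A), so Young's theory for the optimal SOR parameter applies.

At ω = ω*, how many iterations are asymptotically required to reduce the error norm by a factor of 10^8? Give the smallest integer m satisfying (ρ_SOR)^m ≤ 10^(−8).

m = 496

With n=168, ρ(Jacobi) = cos(π/169) = 0.9998272.
root = sin(π/169) = 0.0185882  (since 1−cos² = sin²).
ω* = 2 / (1 + 0.0185882) = 2 / 1.0185882 ≈ 1.9635020.
ρ_SOR = ω* − 1 ≈ 0.9635020.
ρ_SOR^m ≤ 10^(−8) ⇔ m ≥ 8·ln10/(−ln 0.9635020) = 18.4207/0.0371807 = 495.437; m = ⌈495.437⌉ = 496.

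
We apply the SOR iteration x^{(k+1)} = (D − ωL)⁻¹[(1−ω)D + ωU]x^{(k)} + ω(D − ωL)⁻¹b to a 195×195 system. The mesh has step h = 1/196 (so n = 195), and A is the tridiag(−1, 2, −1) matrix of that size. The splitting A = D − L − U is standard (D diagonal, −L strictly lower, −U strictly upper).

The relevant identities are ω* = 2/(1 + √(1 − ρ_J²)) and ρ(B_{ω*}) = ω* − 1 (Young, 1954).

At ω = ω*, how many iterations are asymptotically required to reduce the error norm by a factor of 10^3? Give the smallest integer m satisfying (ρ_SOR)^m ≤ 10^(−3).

m = 216

n=195: λ(B_J) = 1 − λ(A)/2 = cos(kπ/196); k=1 gives ρ_J = 0.9998715.
√(1−ρ_J²) = |sin(π/196)| = 0.0160278
ω* = 2 / (1 + 0.0160278) = 2 / 1.0160278 ≈ 1.9684501.
Hence ρ(B_{ω*}) = 1.9684501 − 1 = 0.9684501.
ρ_SOR^m ≤ 10^(−3) ⇔ m ≥ 3·ln10/(−ln 0.9684501) = 6.90776/0.0320583 = 215.475; m = ⌈215.475⌉ = 216.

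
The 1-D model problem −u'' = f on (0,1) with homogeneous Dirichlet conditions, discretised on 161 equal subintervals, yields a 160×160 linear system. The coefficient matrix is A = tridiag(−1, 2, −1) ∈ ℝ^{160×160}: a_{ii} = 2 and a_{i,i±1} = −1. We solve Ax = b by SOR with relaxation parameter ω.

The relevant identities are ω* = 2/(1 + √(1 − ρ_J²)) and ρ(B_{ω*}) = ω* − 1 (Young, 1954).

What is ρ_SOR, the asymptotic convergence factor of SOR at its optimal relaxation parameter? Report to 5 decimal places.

ρ_SOR = 0.96172

½·tridiag(1,0,1) at n=160: λ_k = cos(kπ/161); max |λ| at k=1 ⇒ ρ_J = cos(π/161) ≈ 0.99981.
√(1−ρ_J²) = |sin(π/161)| = 0.019512
ω* = 2 / (1 + 0.019512) = 2 / 1.019512 ≈ 1.96172.
and ρ(B_{ω*}) = 1.96172 − 1 = 0.96172.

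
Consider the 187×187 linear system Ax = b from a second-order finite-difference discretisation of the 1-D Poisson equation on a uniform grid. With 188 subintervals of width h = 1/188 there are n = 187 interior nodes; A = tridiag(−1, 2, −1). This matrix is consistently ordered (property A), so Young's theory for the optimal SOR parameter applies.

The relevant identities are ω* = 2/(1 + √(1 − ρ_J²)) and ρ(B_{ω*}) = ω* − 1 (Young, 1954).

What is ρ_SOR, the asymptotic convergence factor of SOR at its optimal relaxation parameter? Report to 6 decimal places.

ρ_SOR = 0.967130

½·tridiag(1,0,1) at n=187: λ_k = cos(kπ/188); max |λ| at k=1 ⇒ ρ_J = cos(π/188) ≈ 0.999860.
root = sin(π/188) = 0.0167098  (since 1−cos² = sin²).
So ω* = 2/1.0167098 = 1.967130 (Young).
[ρ_SOR] ω* − 1 = 0.967130.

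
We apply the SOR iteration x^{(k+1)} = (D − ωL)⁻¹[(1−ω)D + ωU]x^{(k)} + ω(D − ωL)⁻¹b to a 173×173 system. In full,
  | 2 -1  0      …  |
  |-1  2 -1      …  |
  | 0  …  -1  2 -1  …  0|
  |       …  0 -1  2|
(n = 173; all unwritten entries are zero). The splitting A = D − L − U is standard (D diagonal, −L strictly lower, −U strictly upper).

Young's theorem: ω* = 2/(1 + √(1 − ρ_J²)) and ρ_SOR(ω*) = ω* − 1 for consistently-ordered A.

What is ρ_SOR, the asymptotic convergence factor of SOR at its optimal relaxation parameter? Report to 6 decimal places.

With n=173, ρ(Jacobi) = cos(π/174) = 0.999837.
√(1−ρ_J²) = |sin(π/174)| = 0.0180541
ω* = 2 / (1 + 0.0180541) = 2 / 1.0180541 ≈ 1.964532.
ρ_SOR = ω* − 1 ≈ 0.964532.

ρ_SOR = 0.964532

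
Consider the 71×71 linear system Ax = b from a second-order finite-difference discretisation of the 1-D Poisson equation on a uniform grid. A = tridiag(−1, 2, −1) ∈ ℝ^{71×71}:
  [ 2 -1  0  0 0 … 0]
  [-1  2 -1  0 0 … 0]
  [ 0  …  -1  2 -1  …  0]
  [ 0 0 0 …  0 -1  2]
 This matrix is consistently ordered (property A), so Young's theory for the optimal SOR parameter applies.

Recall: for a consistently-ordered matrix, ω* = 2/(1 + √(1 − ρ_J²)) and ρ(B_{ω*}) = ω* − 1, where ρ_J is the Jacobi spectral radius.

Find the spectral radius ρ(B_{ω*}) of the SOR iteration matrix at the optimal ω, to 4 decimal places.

½·tridiag(1,0,1) at n=71: λ_k = cos(kπ/72); max |λ| at k=1 ⇒ ρ_J = cos(π/72) ≈ 0.9990.
√(1−ρ_J²) simplifies to sin(π/72) = 0.04362.
Then 2/(1+√(1−ρ_J²)) = 2/(1+0.04362); ω* = 2/1.04362 = 1.9164.
ρ(B_{ω*}) = ω*−1 = 0.9164

ρ_SOR = 0.9164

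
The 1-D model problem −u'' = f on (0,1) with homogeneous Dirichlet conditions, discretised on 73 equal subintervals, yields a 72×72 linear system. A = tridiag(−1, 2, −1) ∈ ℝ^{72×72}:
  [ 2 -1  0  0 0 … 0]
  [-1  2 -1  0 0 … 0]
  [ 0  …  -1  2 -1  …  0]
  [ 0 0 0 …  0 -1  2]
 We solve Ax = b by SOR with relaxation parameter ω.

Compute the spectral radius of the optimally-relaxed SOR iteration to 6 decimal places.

ρ_J = max_k |cos(kπ/73)| = cos(π/73) = 0.999074
1 − cos²(π/73) = sin²(π/73) ⇒ √(1−ρ_J²) = sin(π/73) = 0.0430222.
ω* = 2 / (1 + 0.0430222) = 2 / 1.0430222 ≈ 1.917505.
Hence ρ(B_{ω*}) = 1.917505 − 1 = 0.917505.

ρ_SOR = 0.917505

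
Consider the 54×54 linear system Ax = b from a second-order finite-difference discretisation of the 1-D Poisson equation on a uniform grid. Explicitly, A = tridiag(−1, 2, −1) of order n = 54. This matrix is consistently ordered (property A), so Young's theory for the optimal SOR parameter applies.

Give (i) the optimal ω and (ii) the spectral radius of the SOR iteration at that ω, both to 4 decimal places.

ω* = 1.8920, ρ_SOR = 0.8920

n=54: λ(B_J) = 1 − λ(A)/2 = cos(kπ/55); k=1 gives ρ_J = 0.9984.
root = sin(π/55) = 0.05709  (since 1−cos² = sin²).
Young: ω* = 2/(1+√(1−ρ_J²)) = 2/(1+0.05709) = 2/1.05709 = 1.8920.
At ω = 1.8920 every |λ(B_ω)| = ω−1, so ρ_SOR = 0.8920.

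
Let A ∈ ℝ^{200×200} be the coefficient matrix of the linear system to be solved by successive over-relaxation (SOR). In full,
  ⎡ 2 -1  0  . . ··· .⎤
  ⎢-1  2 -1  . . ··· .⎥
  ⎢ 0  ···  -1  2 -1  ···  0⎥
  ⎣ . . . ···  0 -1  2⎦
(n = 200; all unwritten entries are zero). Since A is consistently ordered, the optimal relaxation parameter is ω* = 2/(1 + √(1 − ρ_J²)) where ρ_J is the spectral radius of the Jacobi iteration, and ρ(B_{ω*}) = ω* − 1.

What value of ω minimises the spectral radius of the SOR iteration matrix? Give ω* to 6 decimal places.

n=200: λ(B_J) = 1 − λ(A)/2 = cos(kπ/201); k=1 gives ρ_J = 0.999878.
√(1 − cos²(π/201)) = sin(π/201) ≈ 0.0156292.
ω* = 2/(1 + 0.0156292) = 2/1.0156292 = 1.969223.
ρ(B_{ω*}) = ω*−1 = 0.969223

ω* = 1.969223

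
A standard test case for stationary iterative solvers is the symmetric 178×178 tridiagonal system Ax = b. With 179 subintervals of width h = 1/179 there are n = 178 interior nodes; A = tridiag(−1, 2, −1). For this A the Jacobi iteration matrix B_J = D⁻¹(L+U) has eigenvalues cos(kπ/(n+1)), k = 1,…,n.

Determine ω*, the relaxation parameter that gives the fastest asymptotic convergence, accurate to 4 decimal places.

spectrum of D⁻¹(L+U) = {cos(kπ/179) : 1≤k≤178}; ρ_J = cos(π/179) = 0.9998.
√(1 − cos²(π/179)) = sin(π/179) ≈ 0.01755.
ω* = 2 / (1 + 0.01755) = 2 / 1.01755 ≈ 1.9655.
[ρ_SOR] ω* − 1 = 0.9655.

ω* = 1.9655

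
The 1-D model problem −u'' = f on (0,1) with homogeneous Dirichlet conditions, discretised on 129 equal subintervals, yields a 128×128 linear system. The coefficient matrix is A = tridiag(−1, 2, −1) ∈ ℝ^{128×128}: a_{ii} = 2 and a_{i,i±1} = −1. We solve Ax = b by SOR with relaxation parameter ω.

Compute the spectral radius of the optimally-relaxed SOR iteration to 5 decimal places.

spectrum of D⁻¹(L+U) = {cos(kπ/129) : 1≤k≤128}; ρ_J = cos(π/129) = 0.99970.
√(1−ρ_J²) = |sin(π/129)| = 0.024351
Young: ω* = 2/(1+√(1−ρ_J²)) = 2/(1+0.024351) = 2/1.024351 = 1.95246.
ρ_SOR = ω* − 1 = 1.95246 − 1 = 0.95246.

ρ_SOR = 0.95246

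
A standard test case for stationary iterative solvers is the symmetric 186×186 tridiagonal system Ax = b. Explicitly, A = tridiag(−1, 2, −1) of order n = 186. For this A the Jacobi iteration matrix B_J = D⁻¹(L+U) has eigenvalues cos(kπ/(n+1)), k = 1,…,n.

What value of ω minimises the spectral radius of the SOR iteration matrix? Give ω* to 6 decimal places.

ω* = 1.966957

½·tridiag(1,0,1) at n=186: λ_k = cos(kπ/187); max |λ| at k=1 ⇒ ρ_J = cos(π/187) ≈ 0.999859.
√(1−ρ_J²) = |sin(π/187)| = 0.0167992
ω* = 2/(1+0.0167992) = 1.966957
Hence ρ(B_{ω*}) = 1.966957 − 1 = 0.966957.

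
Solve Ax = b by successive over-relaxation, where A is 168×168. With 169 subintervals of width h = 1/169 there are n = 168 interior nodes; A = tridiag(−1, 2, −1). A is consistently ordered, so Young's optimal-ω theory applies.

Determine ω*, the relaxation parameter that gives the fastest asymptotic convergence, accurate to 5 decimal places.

ω* = 1.96350

n=168: λ(B_J) = 1 − λ(A)/2 = cos(kπ/169); k=1 gives ρ_J = 0.99983.
√(1−ρ_J²) simplifies to sin(π/169) = 0.018588.
ω* = 2 / (1 + 0.018588) = 2 / 1.018588 ≈ 1.96350.
Hence ρ(B_{ω*}) = 1.96350 − 1 = 0.96350.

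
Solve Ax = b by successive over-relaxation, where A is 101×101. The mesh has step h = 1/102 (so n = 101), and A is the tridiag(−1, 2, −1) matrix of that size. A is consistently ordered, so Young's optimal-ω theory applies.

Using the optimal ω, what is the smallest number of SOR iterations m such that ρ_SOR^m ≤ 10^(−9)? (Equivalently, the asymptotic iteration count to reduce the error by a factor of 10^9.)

½·tridiag(1,0,1) at n=101: λ_k = cos(kπ/102); max |λ| at k=1 ⇒ ρ_J = cos(π/102) ≈ 0.9995257.
√(1−ρ_J²) = |sin(π/102)| = 0.0307951
ω* = 2/(1+0.0307951) = 1.9402498
ρ_SOR = ω* − 1 = 1.9402498 − 1 = 0.9402498.
9·ln10 = 20.7233; −ln(0.9402498) = 0.0616097; m = ⌈20.7233/0.0616097⌉ = ⌈336.364⌉ = 337.

m = 337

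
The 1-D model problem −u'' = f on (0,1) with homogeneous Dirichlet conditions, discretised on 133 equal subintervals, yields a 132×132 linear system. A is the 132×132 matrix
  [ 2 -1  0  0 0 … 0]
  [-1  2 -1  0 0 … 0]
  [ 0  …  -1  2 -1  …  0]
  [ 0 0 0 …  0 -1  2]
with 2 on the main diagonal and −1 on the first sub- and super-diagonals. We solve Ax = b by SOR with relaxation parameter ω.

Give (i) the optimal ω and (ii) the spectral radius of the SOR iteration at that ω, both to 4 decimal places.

ω* = 1.9539, ρ_SOR = 0.9539

B_J for the 132×132 system has eigenvalues cos(kπ/133); ρ_J = cos(π/133) = 0.9997.
√(1 − cos²(π/133)) = sin(π/133) ≈ 0.02362.
Then 2/(1+√(1−ρ_J²)) = 2/(1+0.02362); ω* = 2/1.02362 = 1.9539.
ρ_SOR = ω* − 1 ≈ 0.9539.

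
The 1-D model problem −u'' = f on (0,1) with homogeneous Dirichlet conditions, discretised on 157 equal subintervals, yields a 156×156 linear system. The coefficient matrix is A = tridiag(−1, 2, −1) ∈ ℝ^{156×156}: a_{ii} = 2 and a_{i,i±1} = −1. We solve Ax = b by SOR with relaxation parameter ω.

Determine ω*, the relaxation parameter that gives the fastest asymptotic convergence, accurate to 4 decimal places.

spectrum of D⁻¹(L+U) = {cos(kπ/157) : 1≤k≤156}; ρ_J = cos(π/157) = 0.9998.
√(1 − cos²(π/157)) = sin(π/157) ≈ 0.02001.
ω* = 2/(1+0.02001) = 1.9608
[ρ_SOR] ω* − 1 = 0.9608.

ω* = 1.9608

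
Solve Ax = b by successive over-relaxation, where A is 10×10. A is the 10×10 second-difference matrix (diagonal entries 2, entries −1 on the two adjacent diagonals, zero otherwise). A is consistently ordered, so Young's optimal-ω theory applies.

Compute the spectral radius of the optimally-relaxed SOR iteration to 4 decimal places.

ρ_J = max_k |cos(kπ/11)| = cos(π/11) = 0.9595
1 − cos²(π/11) = sin²(π/11) ⇒ √(1−ρ_J²) = sin(π/11) = 0.28173.
ω* = 2/(1 + 0.28173) = 2/1.28173 = 1.5604.
and ρ(B_{ω*}) = 1.5604 − 1 = 0.5604.

ρ_SOR = 0.5604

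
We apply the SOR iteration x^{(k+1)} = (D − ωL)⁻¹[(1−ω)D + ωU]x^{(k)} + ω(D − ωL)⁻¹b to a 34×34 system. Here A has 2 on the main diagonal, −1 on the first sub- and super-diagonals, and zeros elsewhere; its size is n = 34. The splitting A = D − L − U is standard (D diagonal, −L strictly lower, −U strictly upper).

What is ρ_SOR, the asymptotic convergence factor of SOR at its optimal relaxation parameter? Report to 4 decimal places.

ρ_SOR = 0.8355

½·tridiag(1,0,1) at n=34: λ_k = cos(kπ/35); max |λ| at k=1 ⇒ ρ_J = cos(π/35) ≈ 0.9960.
√(1−ρ_J²) simplifies to sin(π/35) = 0.08964.
[ω*] 2 ÷ (1 + 0.08964) = 2 ÷ 1.08964 = 1.8355.
and ρ(B_{ω*}) = 1.8355 − 1 = 0.8355.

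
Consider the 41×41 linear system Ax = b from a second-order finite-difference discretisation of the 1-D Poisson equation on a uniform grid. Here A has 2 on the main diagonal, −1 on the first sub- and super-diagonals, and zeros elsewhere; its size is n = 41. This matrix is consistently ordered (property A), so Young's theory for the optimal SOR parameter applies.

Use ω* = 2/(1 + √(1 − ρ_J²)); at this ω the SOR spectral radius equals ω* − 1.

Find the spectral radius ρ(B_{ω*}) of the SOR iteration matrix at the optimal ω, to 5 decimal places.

ρ_J = max_k |cos(kπ/42)| = cos(π/42) = 0.99720
√(1 − cos²(π/42)) = sin(π/42) ≈ 0.074730.
ω* = 2/(1 + 0.074730) = 2/1.074730 = 1.86093.
ρ_SOR = ω* − 1 ≈ 0.86093.

ρ_SOR = 0.86093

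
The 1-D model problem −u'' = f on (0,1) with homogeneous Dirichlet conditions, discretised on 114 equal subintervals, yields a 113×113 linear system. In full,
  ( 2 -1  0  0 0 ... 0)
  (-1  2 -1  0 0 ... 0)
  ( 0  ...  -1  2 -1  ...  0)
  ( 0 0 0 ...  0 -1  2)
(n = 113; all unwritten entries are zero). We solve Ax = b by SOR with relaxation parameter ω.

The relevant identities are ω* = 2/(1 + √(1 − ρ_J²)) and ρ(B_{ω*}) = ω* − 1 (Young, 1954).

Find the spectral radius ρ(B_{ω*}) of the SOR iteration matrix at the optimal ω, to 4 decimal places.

B_J for the 113×113 system has eigenvalues cos(kπ/114); ρ_J = cos(π/114) = 0.9996.
√(1−ρ_J²) = |sin(π/114)| = 0.02755
ω* = 2 / (1 + 0.02755) = 2 / 1.02755 ≈ 1.9464.
and ρ(B_{ω*}) = 1.9464 − 1 = 0.9464.

ρ_SOR = 0.9464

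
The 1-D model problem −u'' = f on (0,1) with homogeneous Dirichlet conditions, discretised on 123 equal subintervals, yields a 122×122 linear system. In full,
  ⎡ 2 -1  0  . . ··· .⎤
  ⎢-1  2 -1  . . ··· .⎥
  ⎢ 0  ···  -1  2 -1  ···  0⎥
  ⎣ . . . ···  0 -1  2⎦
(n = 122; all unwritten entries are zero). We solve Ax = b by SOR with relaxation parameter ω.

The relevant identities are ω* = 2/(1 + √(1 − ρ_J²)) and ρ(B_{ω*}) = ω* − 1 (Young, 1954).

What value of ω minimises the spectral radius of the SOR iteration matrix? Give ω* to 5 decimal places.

ω* = 1.95019

[ρ_J] n=122: ρ(B_J) = cos(π/(n+1)) = cos(π/123) = 0.99967.
√(1−ρ_J²) = |sin(π/123)| = 0.025539
Then 2/(1+√(1−ρ_J²)) = 2/(1+0.025539); ω* = 2/1.025539 = 1.95019.
ρ_SOR = ω* − 1 = 1.95019 − 1 = 0.95019.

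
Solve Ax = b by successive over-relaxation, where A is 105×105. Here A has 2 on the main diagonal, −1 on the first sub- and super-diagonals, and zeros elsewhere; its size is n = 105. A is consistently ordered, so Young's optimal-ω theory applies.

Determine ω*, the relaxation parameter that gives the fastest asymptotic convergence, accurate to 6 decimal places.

B_J for the 105×105 system has eigenvalues cos(kπ/106); ρ_J = cos(π/106) = 0.999561.
√(1 − cos²(π/106)) = sin(π/106) ≈ 0.0296333.
ω* = 2/(1+0.0296333) = 1.942439
Hence ρ(B_{ω*}) = 1.942439 − 1 = 0.942439.

ω* = 1.942439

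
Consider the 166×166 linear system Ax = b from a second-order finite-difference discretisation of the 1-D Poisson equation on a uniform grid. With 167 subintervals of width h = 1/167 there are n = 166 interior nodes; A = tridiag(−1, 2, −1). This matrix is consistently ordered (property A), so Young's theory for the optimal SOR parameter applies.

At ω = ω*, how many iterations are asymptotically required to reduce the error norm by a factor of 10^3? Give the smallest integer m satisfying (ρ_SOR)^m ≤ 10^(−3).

n=166: λ(B_J) = 1 − λ(A)/2 = cos(kπ/167); k=1 gives ρ_J = 0.9998231.
root = sin(π/167) = 0.0188108  (since 1−cos² = sin²).
ω* = 2/(1+0.0188108) = 1.9630730
Hence ρ(B_{ω*}) = 1.9630730 − 1 = 0.9630730.
(0.9630730)^m ≤ 10^{−3}  ⇒  m·ln(0.9630730) ≤ −3·ln10  ⇒  m ≥ 183.590  ⇒  m = 184

m = 184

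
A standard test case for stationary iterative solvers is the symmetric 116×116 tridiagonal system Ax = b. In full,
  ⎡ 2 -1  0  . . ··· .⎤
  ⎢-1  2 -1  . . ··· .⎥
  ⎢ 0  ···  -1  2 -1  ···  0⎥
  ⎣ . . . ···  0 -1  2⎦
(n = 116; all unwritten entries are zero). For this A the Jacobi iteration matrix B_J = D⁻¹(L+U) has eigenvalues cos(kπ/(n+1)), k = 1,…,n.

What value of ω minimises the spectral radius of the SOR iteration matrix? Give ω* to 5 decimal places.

ω* = 1.94771

n=116: λ(B_J) = 1 − λ(A)/2 = cos(kπ/117); k=1 gives ρ_J = 0.99964.
√(1 − cos²(π/117)) = sin(π/117) ≈ 0.026848.
[ω*] 2 ÷ (1 + 0.026848) = 2 ÷ 1.026848 = 1.94771.
ρ_SOR = ω* − 1 = 1.94771 − 1 = 0.94771.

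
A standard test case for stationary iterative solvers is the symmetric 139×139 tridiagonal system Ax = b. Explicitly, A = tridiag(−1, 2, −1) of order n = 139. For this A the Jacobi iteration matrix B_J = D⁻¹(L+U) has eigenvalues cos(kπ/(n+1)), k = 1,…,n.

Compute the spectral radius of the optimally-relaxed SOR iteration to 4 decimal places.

ρ_SOR = 0.9561

ρ_J = max_k |cos(kπ/140)| = cos(π/140) = 0.9997
√(1 − cos²(π/140)) = sin(π/140) ≈ 0.02244.
So ω* = 2/1.02244 = 1.9561 (Young).
ρ(B_{ω*}) = ω*−1 = 0.9561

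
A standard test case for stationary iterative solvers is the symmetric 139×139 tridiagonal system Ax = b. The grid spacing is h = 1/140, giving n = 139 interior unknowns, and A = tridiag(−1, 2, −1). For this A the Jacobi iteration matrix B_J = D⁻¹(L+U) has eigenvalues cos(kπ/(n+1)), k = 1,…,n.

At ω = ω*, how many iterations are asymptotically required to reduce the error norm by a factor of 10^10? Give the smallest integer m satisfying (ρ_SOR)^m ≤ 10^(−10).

ρ_J = max_k |cos(kπ/140)| = cos(π/140) = 0.9997482
root = sin(π/140) = 0.0224381  (since 1−cos² = sin²).
ω* = 2/(1+0.0224381) = 1.9561086
ρ_SOR = ω* − 1 = 1.9561086 − 1 = 0.9561086.
Need (0.9561086)^m ≤ 10^(−10): m ≥ 10·ln10/|ln 0.9561086| = 23.0259/0.0448838 = 513.011 ⇒ m = 514.

m = 514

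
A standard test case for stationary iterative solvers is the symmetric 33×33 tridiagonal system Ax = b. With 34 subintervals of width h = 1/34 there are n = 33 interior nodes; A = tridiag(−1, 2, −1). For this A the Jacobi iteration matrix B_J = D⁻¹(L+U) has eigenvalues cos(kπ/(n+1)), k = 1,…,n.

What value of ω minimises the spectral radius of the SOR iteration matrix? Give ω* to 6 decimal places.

ω* = 1.831052

spectrum of D⁻¹(L+U) = {cos(kπ/34) : 1≤k≤33}; ρ_J = cos(π/34) = 0.995734.
√(1−ρ_J²) simplifies to sin(π/34) = 0.0922684.
So ω* = 2/1.0922684 = 1.831052 (Young).
ρ_SOR = ω* − 1 = 1.831052 − 1 = 0.831052.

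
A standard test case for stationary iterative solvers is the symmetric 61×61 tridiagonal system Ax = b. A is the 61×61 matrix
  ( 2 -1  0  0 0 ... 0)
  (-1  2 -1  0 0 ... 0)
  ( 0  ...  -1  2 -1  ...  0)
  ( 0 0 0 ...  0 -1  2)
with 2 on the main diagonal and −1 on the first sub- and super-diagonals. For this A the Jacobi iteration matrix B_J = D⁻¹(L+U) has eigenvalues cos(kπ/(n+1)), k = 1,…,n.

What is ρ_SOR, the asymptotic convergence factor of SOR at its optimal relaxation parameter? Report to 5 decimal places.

ρ_SOR = 0.90359

[ρ_J] n=61: ρ(B_J) = cos(π/(n+1)) = cos(π/62) = 0.99872.
root = sin(π/62) = 0.050649  (since 1−cos² = sin²).
ω* = 2/(1 + 0.050649) = 2/1.050649 = 1.90359.
ρ_SOR = ω* − 1 ≈ 0.90359.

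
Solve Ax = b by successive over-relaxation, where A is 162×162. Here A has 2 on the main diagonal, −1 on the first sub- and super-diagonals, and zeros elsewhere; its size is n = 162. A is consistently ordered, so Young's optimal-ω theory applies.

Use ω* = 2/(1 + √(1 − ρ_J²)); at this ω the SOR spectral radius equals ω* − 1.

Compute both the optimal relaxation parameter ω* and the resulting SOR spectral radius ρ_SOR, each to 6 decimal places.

ω* = 1.962184, ρ_SOR = 0.962184

With n=162, ρ(Jacobi) = cos(π/163) = 0.999814.
√(1 − cos²(π/163)) = sin(π/163) ≈ 0.0192724.
ω* = 2/(1+0.0192724) = 1.962184
At ω = 1.962184 every |λ(B_ω)| = ω−1, so ρ_SOR = 0.962184.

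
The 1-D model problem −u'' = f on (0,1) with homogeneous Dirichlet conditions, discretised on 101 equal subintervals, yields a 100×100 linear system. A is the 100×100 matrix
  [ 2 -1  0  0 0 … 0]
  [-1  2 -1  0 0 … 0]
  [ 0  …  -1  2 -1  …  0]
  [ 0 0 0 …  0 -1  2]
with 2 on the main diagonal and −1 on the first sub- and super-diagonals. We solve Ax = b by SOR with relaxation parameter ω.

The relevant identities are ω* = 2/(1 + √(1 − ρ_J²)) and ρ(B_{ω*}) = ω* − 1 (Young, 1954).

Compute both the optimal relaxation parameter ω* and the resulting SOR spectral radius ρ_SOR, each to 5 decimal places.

B_J for the 100×100 system has eigenvalues cos(kπ/101); ρ_J = cos(π/101) = 0.99952.
root = sin(π/101) = 0.031100  (since 1−cos² = sin²).
[ω*] 2 ÷ (1 + 0.031100) = 2 ÷ 1.031100 = 1.93968.
At ω = 1.93968 every |λ(B_ω)| = ω−1, so ρ_SOR = 0.93968.

ω* = 1.93968, ρ_SOR = 0.93968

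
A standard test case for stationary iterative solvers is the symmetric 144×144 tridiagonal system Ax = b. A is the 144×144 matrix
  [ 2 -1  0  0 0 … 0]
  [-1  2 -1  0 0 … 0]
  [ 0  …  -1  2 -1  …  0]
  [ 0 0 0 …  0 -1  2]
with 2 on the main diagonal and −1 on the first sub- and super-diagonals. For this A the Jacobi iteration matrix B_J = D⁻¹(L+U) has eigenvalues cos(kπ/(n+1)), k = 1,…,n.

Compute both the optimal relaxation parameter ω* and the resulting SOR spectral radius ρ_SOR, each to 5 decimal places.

B_J for the 144×144 system has eigenvalues cos(kπ/145); ρ_J = cos(π/145) = 0.99977.
1 − cos²(π/145) = sin²(π/145) ⇒ √(1−ρ_J²) = sin(π/145) = 0.021664.
Then 2/(1+√(1−ρ_J²)) = 2/(1+0.021664); ω* = 2/1.021664 = 1.95759.
At ω = 1.95759 every |λ(B_ω)| = ω−1, so ρ_SOR = 0.95759.

ω* = 1.95759, ρ_SOR = 0.95759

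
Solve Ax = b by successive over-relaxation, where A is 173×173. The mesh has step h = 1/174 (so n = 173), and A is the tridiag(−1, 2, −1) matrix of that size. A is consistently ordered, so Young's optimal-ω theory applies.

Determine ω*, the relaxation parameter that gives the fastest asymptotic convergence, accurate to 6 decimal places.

With n=173, ρ(Jacobi) = cos(π/174) = 0.999837.
1 − cos²(π/174) = sin²(π/174) ⇒ √(1−ρ_J²) = sin(π/174) = 0.0180541.
Then 2/(1+√(1−ρ_J²)) = 2/(1+0.0180541); ω* = 2/1.0180541 = 1.964532.
Hence ρ(B_{ω*}) = 1.964532 − 1 = 0.964532.

ω* = 1.964532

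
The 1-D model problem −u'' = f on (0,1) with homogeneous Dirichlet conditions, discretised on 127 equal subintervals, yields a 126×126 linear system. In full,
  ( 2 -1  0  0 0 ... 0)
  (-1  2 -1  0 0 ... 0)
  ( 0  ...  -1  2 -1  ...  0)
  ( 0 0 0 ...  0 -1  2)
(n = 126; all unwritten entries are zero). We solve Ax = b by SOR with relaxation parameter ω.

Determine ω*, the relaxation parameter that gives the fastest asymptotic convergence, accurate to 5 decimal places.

ω* = 1.95173

ρ_J = max_k |cos(kπ/127)| = cos(π/127) = 0.99969
1 − cos²(π/127) = sin²(π/127) ⇒ √(1−ρ_J²) = sin(π/127) = 0.024734.
ω* = 2/(1+0.024734) = 1.95173
ρ_SOR = ω* − 1 = 1.95173 − 1 = 0.95173.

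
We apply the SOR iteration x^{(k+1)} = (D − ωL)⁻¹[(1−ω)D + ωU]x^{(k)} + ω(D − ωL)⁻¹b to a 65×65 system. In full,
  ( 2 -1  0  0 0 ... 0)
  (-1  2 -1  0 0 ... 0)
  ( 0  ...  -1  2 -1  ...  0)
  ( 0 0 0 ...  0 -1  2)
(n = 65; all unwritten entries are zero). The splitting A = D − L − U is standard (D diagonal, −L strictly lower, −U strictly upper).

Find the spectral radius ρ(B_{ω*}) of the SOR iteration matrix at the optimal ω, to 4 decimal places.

ρ_SOR = 0.9092

B_J for the 65×65 system has eigenvalues cos(kπ/66); ρ_J = cos(π/66) = 0.9989.
√(1 − cos²(π/66)) = sin(π/66) ≈ 0.04758.
[ω*] 2 ÷ (1 + 0.04758) = 2 ÷ 1.04758 = 1.9092.
ρ_SOR = ω* − 1 = 1.9092 − 1 = 0.9092.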